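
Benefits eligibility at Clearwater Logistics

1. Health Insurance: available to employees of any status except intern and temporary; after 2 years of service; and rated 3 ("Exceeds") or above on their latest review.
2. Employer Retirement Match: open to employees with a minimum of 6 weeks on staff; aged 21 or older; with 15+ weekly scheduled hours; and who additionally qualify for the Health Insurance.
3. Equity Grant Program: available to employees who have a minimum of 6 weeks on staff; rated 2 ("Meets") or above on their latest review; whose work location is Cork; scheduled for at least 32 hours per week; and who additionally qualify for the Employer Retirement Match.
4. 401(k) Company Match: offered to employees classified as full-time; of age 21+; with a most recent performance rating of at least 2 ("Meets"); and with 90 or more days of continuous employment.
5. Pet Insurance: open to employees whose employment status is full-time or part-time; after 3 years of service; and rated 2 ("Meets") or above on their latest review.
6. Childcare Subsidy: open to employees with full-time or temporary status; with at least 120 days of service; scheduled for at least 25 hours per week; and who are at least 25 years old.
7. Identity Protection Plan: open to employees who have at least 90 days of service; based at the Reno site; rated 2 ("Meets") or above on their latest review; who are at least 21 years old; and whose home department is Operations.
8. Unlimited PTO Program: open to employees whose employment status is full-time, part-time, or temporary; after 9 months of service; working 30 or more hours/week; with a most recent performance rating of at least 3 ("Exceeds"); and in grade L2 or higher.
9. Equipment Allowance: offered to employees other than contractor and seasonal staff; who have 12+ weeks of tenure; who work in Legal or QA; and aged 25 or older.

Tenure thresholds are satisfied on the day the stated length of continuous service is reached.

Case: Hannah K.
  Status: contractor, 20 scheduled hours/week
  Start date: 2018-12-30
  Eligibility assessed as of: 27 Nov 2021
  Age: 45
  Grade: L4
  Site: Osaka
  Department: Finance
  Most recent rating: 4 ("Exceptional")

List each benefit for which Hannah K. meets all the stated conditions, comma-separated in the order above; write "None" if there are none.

Service from 2018-12-30 to 27 Nov 2021: 1063 days.
Health Insurance — status contractor ✓ (not excluded); service 1063 days ≥ 2 years (≈730 days) ✓; rating 4 ≥ 3 ✓ → eligible.
Employer Retirement Match — service 1063 days ≥ 6 weeks (≈42 days) ✓; age 45 ≥ 21 ✓; 20 hrs/wk ≥ 15 ✓; eligible for Health Insurance ✓ → eligible.
Equity Grant Program — service 1063 days ≥ 6 weeks (≈42 days) ✓; rating 4 ≥ 2 ✓; site Osaka ✗ (not Cork) → not eligible.
401(k) Company Match — status contractor ✗ (requires full-time) → not eligible.
Pet Insurance — status contractor ✗ (requires full-time or part-time) → not eligible.
Childcare Subsidy — status contractor ✗ (requires full-time or temporary) → not eligible.
Identity Protection Plan — service 1063 days ≥ 90 days ✓; site Osaka ✗ (not Reno) → not eligible.
Unlimited PTO Program — status contractor ✗ (requires full-time, part-time, or temporary) → not eligible.
Equipment Allowance — status contractor ✗ (excluded) → not eligible.

Health Insurance, Employer Retirement Match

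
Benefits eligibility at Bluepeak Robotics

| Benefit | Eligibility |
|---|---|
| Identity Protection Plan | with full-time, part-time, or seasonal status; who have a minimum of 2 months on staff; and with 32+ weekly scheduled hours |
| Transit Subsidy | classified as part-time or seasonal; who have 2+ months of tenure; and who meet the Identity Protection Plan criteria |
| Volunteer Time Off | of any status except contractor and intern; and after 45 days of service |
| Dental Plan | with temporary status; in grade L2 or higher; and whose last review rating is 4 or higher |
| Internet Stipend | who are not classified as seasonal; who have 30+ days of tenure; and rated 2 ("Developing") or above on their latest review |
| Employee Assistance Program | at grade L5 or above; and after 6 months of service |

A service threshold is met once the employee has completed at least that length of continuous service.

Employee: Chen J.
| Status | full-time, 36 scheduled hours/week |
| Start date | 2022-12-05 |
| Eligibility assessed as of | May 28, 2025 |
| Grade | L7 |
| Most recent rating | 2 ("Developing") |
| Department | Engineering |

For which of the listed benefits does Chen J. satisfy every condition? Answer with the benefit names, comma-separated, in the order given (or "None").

Service from 2022-12-05 to May 28, 2025: 905 days.
Identity Protection Plan — status full-time ✓; service 905 days ≥ 2 months (≈60 days) ✓; 36 hrs/wk ≥ 32 ✓ → eligible.
Transit Subsidy — status full-time ✗ (requires part-time or seasonal) → not eligible.
Volunteer Time Off — status full-time ✓ (not excluded); service 905 days ≥ 45 days ✓ → eligible.
Dental Plan — status full-time ✗ (requires temporary) → not eligible.
Internet Stipend — status full-time ✓ (not excluded); service 905 days ≥ 30 days ✓; rating 2 ≥ 2 ✓ → eligible.
Employee Assistance Program — grade L7 ≥ L5 ✓; service 905 days ≥ 6 months (≈180 days) ✓ → eligible.

Identity Protection Plan, Volunteer Time Off, Internet Stipend, Employee Assistance Program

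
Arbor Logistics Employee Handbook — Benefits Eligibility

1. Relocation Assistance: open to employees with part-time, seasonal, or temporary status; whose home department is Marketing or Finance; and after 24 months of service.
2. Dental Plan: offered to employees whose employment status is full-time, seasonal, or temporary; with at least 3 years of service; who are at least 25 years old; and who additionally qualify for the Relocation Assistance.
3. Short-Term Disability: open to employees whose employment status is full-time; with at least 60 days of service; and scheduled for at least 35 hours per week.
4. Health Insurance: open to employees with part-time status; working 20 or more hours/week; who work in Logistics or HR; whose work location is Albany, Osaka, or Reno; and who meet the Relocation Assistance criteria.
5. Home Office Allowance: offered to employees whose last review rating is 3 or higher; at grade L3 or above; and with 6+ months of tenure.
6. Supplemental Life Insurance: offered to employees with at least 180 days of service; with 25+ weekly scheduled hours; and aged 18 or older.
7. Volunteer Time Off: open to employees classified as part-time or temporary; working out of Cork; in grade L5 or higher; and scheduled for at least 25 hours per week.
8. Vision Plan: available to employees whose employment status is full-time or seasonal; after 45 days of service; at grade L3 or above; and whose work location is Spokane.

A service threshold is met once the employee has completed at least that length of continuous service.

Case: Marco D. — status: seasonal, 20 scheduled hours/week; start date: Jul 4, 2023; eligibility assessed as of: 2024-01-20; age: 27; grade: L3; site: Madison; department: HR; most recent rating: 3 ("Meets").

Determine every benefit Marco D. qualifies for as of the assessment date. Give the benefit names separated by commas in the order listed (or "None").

Service from Jul 4, 2023 to 2024-01-20: 200 days.
Relocation Assistance — status seasonal ✓; dept HR ✗ → not eligible.
Dental Plan — status seasonal ✓; service 200 days < 3 years (≈1095 days) ✗ → not eligible.
Short-Term Disability — status seasonal ✗ (requires full-time) → not eligible.
Health Insurance — status seasonal ✗ (requires part-time) → not eligible.
Home Office Allowance — rating 3 ≥ 3 ✓; grade L3 ≥ L3 ✓; service 200 days ≥ 6 months (≈180 days) ✓ → eligible.
Supplemental Life Insurance — service 200 days ≥ 180 days ✓; 20 hrs/wk < 25 ✗ → not eligible.
Volunteer Time Off — status seasonal ✗ (requires part-time or temporary) → not eligible.
Vision Plan — status seasonal ✓; service 200 days ≥ 45 days ✓; grade L3 ≥ L3 ✓; site Madison ✗ (not Spokane) → not eligible.

Home Office Allowance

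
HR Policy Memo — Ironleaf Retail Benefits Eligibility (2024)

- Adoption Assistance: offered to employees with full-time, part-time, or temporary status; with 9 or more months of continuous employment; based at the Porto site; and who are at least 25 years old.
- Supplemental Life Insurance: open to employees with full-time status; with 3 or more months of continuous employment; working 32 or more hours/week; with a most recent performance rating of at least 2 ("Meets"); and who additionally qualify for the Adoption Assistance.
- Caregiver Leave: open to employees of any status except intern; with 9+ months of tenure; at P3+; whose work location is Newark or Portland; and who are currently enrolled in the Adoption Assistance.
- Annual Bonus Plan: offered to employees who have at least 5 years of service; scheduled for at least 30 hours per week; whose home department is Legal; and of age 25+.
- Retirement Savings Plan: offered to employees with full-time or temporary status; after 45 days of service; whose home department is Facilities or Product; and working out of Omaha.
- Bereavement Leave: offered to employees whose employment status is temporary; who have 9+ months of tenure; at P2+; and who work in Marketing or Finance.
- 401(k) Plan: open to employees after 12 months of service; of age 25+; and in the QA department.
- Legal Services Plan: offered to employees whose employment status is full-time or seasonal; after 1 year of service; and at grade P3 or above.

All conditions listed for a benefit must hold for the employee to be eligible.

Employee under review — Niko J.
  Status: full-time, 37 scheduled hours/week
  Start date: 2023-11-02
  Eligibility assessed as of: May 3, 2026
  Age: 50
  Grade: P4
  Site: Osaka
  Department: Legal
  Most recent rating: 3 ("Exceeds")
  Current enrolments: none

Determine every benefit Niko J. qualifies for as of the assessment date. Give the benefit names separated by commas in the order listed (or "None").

Legal Services Plan

Service from 2023-11-02 to May 3, 2026: 913 days.
Adoption Assistance — status full-time ✓; service 913 days ≥ 9 months (≈270 days) ✓; site Osaka ✗ (not Porto) → not eligible.
Supplemental Life Insurance — status full-time ✓; service 913 days ≥ 3 months (≈90 days) ✓; 37 hrs/wk ≥ 32 ✓; rating 3 ≥ 2 ✓; not eligible for Adoption Assistance ✗ → not eligible.
Caregiver Leave — status full-time ✓ (not excluded); service 913 days ≥ 9 months (≈270 days) ✓; grade P4 ≥ P3 ✓; site Osaka ✗ (not Newark or Portland) → not eligible.
Annual Bonus Plan — service 913 days < 5 years (≈1825 days) ✗ → not eligible.
Retirement Savings Plan — status full-time ✓; service 913 days ≥ 45 days ✓; dept Legal ✗ → not eligible.
Bereavement Leave — status full-time ✗ (requires temporary) → not eligible.
401(k) Plan — service 913 days ≥ 12 months (≈360 days) ✓; age 50 ≥ 25 ✓; dept Legal ✗ → not eligible.
Legal Services Plan — status full-time ✓; service 913 days ≥ 1 year (≈365 days) ✓; grade P4 ≥ P3 ✓ → eligible.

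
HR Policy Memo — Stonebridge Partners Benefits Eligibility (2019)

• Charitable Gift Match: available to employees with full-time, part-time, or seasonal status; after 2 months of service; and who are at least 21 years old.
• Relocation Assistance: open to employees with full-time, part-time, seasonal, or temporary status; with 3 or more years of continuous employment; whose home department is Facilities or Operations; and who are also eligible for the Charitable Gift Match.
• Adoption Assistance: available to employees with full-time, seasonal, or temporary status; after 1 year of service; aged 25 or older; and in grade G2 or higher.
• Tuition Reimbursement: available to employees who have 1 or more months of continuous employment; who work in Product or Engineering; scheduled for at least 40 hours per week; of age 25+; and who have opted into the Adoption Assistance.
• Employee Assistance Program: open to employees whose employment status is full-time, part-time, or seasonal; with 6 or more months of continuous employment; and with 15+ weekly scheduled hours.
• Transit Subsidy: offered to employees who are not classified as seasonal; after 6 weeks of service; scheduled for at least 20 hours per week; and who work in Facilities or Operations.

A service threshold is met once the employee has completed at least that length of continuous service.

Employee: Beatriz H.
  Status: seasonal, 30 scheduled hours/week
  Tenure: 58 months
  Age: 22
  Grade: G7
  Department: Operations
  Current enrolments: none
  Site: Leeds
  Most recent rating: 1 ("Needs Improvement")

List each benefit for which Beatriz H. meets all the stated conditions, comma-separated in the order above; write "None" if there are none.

Charitable Gift Match, Relocation Assistance, Employee Assistance Program

Charitable Gift Match — status seasonal ✓; service 58 months ≥ 2 months ✓; age 22 ≥ 21 ✓ → eligible.
Relocation Assistance — status seasonal ✓; service 58 months ≥ 3 years (≈1095 days) ✓; dept Operations ✓; eligible for Charitable Gift Match ✓ → eligible.
Adoption Assistance — status seasonal ✓; service 58 months ≥ 1 year (≈365 days) ✓; age 22 < 25 ✗ → not eligible.
Tuition Reimbursement — service 58 months ≥ 1 month ✓; dept Operations ✗ → not eligible.
Employee Assistance Program — status seasonal ✓; service 58 months ≥ 6 months ✓; 30 hrs/wk ≥ 15 ✓ → eligible.
Transit Subsidy — status seasonal ✗ (excluded) → not eligible.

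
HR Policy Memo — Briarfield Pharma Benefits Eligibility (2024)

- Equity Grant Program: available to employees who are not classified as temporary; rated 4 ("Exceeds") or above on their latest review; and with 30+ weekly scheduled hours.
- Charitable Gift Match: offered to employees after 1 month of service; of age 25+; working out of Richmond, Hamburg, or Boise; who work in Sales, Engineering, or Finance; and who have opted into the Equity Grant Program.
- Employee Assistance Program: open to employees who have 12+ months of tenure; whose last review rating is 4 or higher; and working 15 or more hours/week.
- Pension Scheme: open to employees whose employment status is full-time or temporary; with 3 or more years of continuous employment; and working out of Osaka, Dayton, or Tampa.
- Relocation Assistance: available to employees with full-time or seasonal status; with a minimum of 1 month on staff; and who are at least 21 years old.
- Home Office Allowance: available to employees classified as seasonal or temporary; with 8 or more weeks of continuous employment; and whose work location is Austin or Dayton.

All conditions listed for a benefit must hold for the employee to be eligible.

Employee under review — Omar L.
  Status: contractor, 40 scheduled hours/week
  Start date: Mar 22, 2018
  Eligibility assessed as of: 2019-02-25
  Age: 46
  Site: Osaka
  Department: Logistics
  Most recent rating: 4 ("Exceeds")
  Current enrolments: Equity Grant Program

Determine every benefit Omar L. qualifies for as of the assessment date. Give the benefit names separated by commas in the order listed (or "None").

Service from Mar 22, 2018 to 2019-02-25: 340 days.
Equity Grant Program — status contractor ✓ (not excluded); rating 4 ≥ 4 ✓; 40 hrs/wk ≥ 30 ✓ → eligible.
Charitable Gift Match — service 340 days ≥ 1 month (≈30 days) ✓; age 46 ≥ 25 ✓; site Osaka ✗ (not Richmond, Hamburg, or Boise) → not eligible.
Employee Assistance Program — service 340 days < 12 months (≈360 days) ✗ → not eligible.
Pension Scheme — status contractor ✗ (requires full-time or temporary) → not eligible.
Relocation Assistance — status contractor ✗ (requires full-time or seasonal) → not eligible.
Home Office Allowance — status contractor ✗ (requires seasonal or temporary) → not eligible.

Equity Grant Program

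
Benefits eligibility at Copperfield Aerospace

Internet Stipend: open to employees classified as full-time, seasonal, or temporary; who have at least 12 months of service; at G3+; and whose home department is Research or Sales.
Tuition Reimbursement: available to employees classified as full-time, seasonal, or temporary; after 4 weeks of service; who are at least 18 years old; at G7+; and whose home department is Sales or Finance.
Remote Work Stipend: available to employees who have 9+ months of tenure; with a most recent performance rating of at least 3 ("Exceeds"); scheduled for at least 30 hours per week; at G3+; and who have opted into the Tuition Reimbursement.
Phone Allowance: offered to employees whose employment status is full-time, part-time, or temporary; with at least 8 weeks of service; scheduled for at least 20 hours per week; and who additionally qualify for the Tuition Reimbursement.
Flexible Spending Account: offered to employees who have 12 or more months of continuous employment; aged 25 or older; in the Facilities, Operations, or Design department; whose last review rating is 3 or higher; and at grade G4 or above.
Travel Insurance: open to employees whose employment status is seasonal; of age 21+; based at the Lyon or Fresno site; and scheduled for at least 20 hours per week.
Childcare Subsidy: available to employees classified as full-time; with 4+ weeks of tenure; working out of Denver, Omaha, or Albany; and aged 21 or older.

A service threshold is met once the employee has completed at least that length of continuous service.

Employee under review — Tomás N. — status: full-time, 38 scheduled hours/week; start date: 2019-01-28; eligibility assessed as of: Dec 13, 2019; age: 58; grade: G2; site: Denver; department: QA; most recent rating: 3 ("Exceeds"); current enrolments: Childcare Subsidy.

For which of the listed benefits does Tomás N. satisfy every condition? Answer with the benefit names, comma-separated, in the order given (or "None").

Childcare Subsidy

Service from 2019-01-28 to Dec 13, 2019: 319 days.
Internet Stipend — status full-time ✓; service 319 days < 12 months (≈360 days) ✗ → not eligible.
Tuition Reimbursement — status full-time ✓; service 319 days ≥ 4 weeks (≈28 days) ✓; age 58 ≥ 18 ✓; grade G2 < G7 ✗ → not eligible.
Remote Work Stipend — service 319 days ≥ 9 months (≈270 days) ✓; rating 3 ≥ 3 ✓; 38 hrs/wk ≥ 30 ✓; grade G2 < G3 ✗ → not eligible.
Phone Allowance — status full-time ✓; service 319 days ≥ 8 weeks (≈56 days) ✓; 38 hrs/wk ≥ 20 ✓; not eligible for Tuition Reimbursement ✗ → not eligible.
Flexible Spending Account — service 319 days < 12 months (≈360 days) ✗ → not eligible.
Travel Insurance — status full-time ✗ (requires seasonal) → not eligible.
Childcare Subsidy — status full-time ✓; service 319 days ≥ 4 weeks (≈28 days) ✓; site Denver ✓; age 58 ≥ 21 ✓ → eligible.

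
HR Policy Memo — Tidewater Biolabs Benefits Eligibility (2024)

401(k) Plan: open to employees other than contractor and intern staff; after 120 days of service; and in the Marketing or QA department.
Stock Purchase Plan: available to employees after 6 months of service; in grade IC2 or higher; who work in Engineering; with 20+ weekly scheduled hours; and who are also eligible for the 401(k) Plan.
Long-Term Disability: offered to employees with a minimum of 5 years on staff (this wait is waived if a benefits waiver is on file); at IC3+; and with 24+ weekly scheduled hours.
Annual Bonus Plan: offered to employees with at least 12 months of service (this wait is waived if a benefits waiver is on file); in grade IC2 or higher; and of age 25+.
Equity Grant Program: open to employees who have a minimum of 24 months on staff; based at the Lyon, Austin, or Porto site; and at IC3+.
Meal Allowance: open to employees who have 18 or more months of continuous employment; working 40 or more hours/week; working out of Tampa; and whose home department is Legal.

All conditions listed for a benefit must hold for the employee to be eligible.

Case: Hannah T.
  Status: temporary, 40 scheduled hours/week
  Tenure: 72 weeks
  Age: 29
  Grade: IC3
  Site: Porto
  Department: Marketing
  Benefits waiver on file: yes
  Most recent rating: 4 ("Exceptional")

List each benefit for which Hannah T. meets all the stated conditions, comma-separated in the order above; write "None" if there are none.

401(k) Plan — status temporary ✓ (not excluded); service 72 weeks ≥ 120 days ✓; dept Marketing ✓ → eligible.
Stock Purchase Plan — service 72 weeks ≥ 6 months (≈180 days) ✓; grade IC3 ≥ IC2 ✓; dept Marketing ✗ → not eligible.
Long-Term Disability — benefits waiver on file ✓; grade IC3 ≥ IC3 ✓; 40 hrs/wk ≥ 24 ✓ → eligible.
Annual Bonus Plan — benefits waiver on file ✓; grade IC3 ≥ IC2 ✓; age 29 ≥ 25 ✓ → eligible.
Equity Grant Program — service 72 weeks < 24 months (≈720 days) ✗ → not eligible.
Meal Allowance — service 72 weeks < 18 months (≈540 days) ✗ → not eligible.

401(k) Plan, Long-Term Disability, Annual Bonus Plan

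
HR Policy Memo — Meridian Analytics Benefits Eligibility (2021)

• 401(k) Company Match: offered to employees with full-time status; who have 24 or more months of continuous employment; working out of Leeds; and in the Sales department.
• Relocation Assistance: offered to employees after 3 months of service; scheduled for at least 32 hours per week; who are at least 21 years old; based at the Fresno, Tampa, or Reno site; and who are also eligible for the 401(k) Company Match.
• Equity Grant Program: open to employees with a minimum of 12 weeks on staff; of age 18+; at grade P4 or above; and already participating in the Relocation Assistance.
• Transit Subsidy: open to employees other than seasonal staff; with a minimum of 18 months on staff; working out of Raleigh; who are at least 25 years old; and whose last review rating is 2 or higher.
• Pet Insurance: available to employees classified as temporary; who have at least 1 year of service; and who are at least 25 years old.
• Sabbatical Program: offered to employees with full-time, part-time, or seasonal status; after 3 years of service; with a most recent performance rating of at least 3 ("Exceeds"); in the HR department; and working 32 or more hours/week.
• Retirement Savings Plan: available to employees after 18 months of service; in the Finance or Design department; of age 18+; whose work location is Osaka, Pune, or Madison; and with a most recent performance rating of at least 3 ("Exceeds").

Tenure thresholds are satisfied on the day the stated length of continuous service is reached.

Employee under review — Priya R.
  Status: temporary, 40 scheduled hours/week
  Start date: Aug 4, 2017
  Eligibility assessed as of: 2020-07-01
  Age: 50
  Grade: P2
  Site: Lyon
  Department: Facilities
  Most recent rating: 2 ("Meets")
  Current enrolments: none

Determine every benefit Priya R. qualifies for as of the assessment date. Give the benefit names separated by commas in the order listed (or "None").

Pet Insurance

Service from Aug 4, 2017 to 2020-07-01: 1062 days.
401(k) Company Match — status temporary ✗ (requires full-time) → not eligible.
Relocation Assistance — service 1062 days ≥ 3 months (≈90 days) ✓; 40 hrs/wk ≥ 32 ✓; age 50 ≥ 21 ✓; site Lyon ✗ (not Fresno, Tampa, or Reno) → not eligible.
Equity Grant Program — service 1062 days ≥ 12 weeks (≈84 days) ✓; age 50 ≥ 18 ✓; grade P2 < P4 ✗ → not eligible.
Transit Subsidy — status temporary ✓ (not excluded); service 1062 days ≥ 18 months (≈540 days) ✓; site Lyon ✗ (not Raleigh) → not eligible.
Pet Insurance — status temporary ✓; service 1062 days ≥ 1 year (≈365 days) ✓; age 50 ≥ 25 ✓ → eligible.
Sabbatical Program — status temporary ✗ (requires full-time, part-time, or seasonal) → not eligible.
Retirement Savings Plan — service 1062 days ≥ 18 months (≈540 days) ✓; dept Facilities ✗ → not eligible.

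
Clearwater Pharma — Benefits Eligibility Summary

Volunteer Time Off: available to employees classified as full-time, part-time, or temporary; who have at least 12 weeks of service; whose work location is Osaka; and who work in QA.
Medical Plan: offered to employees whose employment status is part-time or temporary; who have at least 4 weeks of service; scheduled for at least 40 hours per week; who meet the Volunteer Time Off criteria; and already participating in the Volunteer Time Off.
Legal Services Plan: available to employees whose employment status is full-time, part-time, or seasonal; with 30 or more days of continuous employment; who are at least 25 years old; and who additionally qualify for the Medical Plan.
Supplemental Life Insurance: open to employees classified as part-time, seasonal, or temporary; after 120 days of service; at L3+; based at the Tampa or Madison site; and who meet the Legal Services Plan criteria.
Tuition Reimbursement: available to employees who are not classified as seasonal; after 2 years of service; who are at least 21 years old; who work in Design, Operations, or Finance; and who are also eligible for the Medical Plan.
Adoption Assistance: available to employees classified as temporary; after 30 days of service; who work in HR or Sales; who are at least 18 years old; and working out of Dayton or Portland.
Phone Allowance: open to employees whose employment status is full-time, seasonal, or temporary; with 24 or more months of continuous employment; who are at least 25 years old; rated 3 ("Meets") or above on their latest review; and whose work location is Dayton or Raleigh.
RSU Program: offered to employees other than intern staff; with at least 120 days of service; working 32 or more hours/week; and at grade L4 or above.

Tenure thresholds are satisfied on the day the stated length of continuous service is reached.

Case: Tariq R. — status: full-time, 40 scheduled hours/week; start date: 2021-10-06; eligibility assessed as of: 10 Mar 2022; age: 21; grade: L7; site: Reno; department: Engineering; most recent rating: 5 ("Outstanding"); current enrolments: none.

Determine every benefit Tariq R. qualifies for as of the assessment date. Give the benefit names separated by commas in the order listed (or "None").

RSU Program

Service from 2021-10-06 to 10 Mar 2022: 155 days.
Volunteer Time Off — status full-time ✓; service 155 days ≥ 12 weeks (≈84 days) ✓; site Reno ✗ (not Osaka) → not eligible.
Medical Plan — status full-time ✗ (requires part-time or temporary) → not eligible.
Legal Services Plan — status full-time ✓; service 155 days ≥ 30 days ✓; age 21 < 25 ✗ → not eligible.
Supplemental Life Insurance — status full-time ✗ (requires part-time, seasonal, or temporary) → not eligible.
Tuition Reimbursement — status full-time ✓ (not excluded); service 155 days < 2 years (≈730 days) ✗ → not eligible.
Adoption Assistance — status full-time ✗ (requires temporary) → not eligible.
Phone Allowance — status full-time ✓; service 155 days < 24 months (≈720 days) ✗ → not eligible.
RSU Program — status full-time ✓ (not excluded); service 155 days ≥ 120 days ✓; 40 hrs/wk ≥ 32 ✓; grade L7 ≥ L4 ✓ → eligible.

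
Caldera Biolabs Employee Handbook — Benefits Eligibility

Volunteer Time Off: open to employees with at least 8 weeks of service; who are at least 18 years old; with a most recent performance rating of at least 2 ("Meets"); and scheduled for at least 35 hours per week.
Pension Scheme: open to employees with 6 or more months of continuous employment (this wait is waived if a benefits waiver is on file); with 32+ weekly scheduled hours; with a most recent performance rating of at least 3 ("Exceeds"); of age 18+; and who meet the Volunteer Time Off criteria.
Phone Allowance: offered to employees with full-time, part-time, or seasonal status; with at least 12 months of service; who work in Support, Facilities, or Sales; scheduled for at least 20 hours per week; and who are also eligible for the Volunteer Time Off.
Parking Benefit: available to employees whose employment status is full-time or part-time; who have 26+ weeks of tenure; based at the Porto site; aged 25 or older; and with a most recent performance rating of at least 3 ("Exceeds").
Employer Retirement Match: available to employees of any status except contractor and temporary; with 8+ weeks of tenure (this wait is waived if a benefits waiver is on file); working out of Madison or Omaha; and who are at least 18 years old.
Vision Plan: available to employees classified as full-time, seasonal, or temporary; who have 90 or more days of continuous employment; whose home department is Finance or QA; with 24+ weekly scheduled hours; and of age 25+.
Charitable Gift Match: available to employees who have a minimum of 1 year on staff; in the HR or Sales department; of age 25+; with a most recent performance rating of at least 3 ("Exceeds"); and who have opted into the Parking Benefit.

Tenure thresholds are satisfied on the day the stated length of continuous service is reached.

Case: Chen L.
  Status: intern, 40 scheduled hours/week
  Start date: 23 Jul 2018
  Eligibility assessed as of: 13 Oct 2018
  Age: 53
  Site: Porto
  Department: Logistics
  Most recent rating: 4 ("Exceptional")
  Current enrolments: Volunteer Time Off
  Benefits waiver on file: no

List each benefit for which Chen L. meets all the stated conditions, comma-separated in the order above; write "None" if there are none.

Volunteer Time Off

Service from 23 Jul 2018 to 13 Oct 2018: 82 days.
Volunteer Time Off — service 82 days ≥ 8 weeks (≈56 days) ✓; age 53 ≥ 18 ✓; rating 4 ≥ 2 ✓; 40 hrs/wk ≥ 35 ✓ → eligible.
Pension Scheme — no waiver, service 82 days < 6 months (≈180 days) ✗ → not eligible.
Phone Allowance — status intern ✗ (requires full-time, part-time, or seasonal) → not eligible.
Parking Benefit — status intern ✗ (requires full-time or part-time) → not eligible.
Employer Retirement Match — status intern ✓ (not excluded); no waiver, service 82 days ≥ 8 weeks (≈56 days) ✓; site Porto ✗ (not Madison or Omaha) → not eligible.
Vision Plan — status intern ✗ (requires full-time, seasonal, or temporary) → not eligible.
Charitable Gift Match — service 82 days < 1 year (≈365 days) ✗ → not eligible.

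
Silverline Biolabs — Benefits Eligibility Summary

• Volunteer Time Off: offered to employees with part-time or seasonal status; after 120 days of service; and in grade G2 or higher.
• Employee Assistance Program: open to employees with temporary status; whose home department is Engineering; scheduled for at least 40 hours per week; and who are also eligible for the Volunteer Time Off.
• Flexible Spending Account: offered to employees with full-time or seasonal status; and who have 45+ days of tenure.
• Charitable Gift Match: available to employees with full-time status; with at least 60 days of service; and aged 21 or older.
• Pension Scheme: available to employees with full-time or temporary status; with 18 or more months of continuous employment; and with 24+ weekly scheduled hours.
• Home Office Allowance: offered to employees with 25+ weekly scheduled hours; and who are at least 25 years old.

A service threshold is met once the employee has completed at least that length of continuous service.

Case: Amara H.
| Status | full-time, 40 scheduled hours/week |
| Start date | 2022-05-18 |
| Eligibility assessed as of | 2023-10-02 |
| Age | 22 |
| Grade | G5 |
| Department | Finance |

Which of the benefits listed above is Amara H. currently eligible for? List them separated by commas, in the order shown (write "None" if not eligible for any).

Flexible Spending Account, Charitable Gift Match

Service from 2022-05-18 to 2023-10-02: 502 days.
Volunteer Time Off — status full-time ✗ (requires part-time or seasonal) → not eligible.
Employee Assistance Program — status full-time ✗ (requires temporary) → not eligible.
Flexible Spending Account — status full-time ✓; service 502 days ≥ 45 days ✓ → eligible.
Charitable Gift Match — status full-time ✓; service 502 days ≥ 60 days ✓; age 22 ≥ 21 ✓ → eligible.
Pension Scheme — status full-time ✓; service 502 days < 18 months (≈540 days) ✗ → not eligible.
Home Office Allowance — 40 hrs/wk ≥ 25 ✓; age 22 < 25 ✗ → not eligible.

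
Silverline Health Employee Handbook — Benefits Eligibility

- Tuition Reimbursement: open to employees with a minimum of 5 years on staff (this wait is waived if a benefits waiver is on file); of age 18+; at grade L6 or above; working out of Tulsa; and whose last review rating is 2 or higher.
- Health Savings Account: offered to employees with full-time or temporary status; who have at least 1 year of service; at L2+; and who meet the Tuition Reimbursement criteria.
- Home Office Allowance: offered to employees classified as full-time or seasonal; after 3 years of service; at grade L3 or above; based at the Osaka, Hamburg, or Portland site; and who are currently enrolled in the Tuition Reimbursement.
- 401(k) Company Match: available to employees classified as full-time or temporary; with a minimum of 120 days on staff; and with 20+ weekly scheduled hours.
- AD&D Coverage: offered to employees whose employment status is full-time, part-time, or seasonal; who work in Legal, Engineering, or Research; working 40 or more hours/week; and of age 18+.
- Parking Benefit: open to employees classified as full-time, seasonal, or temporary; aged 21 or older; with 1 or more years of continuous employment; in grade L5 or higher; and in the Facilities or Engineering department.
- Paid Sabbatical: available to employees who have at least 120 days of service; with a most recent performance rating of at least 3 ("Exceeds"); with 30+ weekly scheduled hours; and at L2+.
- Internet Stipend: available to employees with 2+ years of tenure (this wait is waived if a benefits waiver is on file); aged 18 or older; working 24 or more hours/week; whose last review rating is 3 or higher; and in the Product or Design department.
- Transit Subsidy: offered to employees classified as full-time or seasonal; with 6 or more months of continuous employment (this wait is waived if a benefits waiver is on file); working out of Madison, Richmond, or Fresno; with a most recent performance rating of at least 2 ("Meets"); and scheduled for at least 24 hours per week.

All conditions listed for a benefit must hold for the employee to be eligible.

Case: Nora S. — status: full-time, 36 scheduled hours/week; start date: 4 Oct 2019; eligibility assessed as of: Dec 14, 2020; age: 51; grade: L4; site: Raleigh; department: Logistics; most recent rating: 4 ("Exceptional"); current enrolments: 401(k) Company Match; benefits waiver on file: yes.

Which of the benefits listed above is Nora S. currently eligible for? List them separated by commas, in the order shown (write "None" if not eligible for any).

Service from 4 Oct 2019 to Dec 14, 2020: 437 days.
Tuition Reimbursement — benefits waiver on file ✓; age 51 ≥ 18 ✓; grade L4 < L6 ✗ → not eligible.
Health Savings Account — status full-time ✓; service 437 days ≥ 1 year (≈365 days) ✓; grade L4 ≥ L2 ✓; not eligible for Tuition Reimbursement ✗ → not eligible.
Home Office Allowance — status full-time ✓; service 437 days < 3 years (≈1095 days) ✗ → not eligible.
401(k) Company Match — status full-time ✓; service 437 days ≥ 120 days ✓; 36 hrs/wk ≥ 20 ✓ → eligible.
AD&D Coverage — status full-time ✓; dept Logistics ✗ → not eligible.
Parking Benefit — status full-time ✓; age 51 ≥ 21 ✓; service 437 days ≥ 1 year (≈365 days) ✓; grade L4 < L5 ✗ → not eligible.
Paid Sabbatical — service 437 days ≥ 120 days ✓; rating 4 ≥ 3 ✓; 36 hrs/wk ≥ 30 ✓; grade L4 ≥ L2 ✓ → eligible.
Internet Stipend — benefits waiver on file ✓; age 51 ≥ 18 ✓; 36 hrs/wk ≥ 24 ✓; rating 4 ≥ 3 ✓; dept Logistics ✗ → not eligible.
Transit Subsidy — status full-time ✓; benefits waiver on file ✓; site Raleigh ✗ (not Madison, Richmond, or Fresno) → not eligible.

401(k) Company Match, Paid Sabbatical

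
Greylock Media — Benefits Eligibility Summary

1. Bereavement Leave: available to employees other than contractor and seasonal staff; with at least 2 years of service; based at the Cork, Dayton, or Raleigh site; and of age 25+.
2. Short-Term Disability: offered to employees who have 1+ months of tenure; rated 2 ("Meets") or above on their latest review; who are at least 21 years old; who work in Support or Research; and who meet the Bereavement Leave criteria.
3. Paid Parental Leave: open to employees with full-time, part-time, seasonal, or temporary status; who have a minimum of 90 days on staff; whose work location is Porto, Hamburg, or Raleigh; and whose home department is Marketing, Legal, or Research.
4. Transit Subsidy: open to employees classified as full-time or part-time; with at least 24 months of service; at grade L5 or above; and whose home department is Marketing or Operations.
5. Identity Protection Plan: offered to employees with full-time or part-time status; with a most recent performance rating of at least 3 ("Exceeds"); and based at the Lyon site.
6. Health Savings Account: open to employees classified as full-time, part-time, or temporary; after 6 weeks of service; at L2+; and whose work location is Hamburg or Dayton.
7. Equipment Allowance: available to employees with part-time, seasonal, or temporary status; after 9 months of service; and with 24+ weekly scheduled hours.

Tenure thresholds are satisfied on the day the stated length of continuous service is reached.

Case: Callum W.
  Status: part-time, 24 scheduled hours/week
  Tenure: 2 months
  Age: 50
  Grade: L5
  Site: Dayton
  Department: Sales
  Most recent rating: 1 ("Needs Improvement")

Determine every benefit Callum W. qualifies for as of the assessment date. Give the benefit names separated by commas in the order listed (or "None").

Bereavement Leave — status part-time ✓ (not excluded); service 2 months < 2 years (≈730 days) ✗ → not eligible.
Short-Term Disability — service 2 months ≥ 1 month ✓; rating 1 < 2 ✗ → not eligible.
Paid Parental Leave — status part-time ✓; service 2 months < 90 days ✗ → not eligible.
Transit Subsidy — status part-time ✓; service 2 months < 24 months ✗ → not eligible.
Identity Protection Plan — status part-time ✓; rating 1 < 3 ✗ → not eligible.
Health Savings Account — status part-time ✓; service 2 months ≥ 6 weeks (≈42 days) ✓; grade L5 ≥ L2 ✓; site Dayton ✓ → eligible.
Equipment Allowance — status part-time ✓; service 2 months < 9 months ✗ → not eligible.

Health Savings Account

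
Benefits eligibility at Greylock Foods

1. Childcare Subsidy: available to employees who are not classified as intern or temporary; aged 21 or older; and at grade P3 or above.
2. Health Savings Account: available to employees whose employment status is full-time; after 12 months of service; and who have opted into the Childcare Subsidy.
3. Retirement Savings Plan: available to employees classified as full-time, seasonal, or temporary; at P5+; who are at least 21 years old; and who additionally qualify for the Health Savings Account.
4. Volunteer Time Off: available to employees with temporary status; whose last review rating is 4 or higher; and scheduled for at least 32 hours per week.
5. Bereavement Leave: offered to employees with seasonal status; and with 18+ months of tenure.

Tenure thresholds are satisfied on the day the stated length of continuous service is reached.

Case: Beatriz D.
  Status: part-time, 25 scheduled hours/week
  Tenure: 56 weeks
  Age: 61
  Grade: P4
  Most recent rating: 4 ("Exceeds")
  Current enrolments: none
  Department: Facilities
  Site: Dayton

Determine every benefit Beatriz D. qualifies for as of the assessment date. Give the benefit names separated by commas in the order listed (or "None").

Childcare Subsidy — status part-time ✓ (not excluded); age 61 ≥ 21 ✓; grade P4 ≥ P3 ✓ → eligible.
Health Savings Account — status part-time ✗ (requires full-time) → not eligible.
Retirement Savings Plan — status part-time ✗ (requires full-time, seasonal, or temporary) → not eligible.
Volunteer Time Off — status part-time ✗ (requires temporary) → not eligible.
Bereavement Leave — status part-time ✗ (requires seasonal) → not eligible.

Childcare Subsidy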